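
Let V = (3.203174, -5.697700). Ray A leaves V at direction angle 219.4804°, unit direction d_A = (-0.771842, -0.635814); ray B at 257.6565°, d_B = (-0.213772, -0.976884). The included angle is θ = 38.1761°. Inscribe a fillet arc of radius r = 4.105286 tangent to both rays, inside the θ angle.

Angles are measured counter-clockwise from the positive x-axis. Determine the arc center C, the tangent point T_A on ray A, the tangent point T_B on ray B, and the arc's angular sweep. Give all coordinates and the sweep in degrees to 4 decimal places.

center=(-3.3433,-16.4092) T_A=(-5.9535,-13.2406) T_B=(0.6671,-17.2868) sweep=141.8239

bisector direction at 238.5684° = (-0.521480,-0.853264)
center distance |VC| = r/sin(θ/2) = 4.105286/sin(19.0880°) = 12.553593
C = V + |VC|·bis = (-3.3433,-16.4092)
T_A = V + ((C−V)·d_A)·d_A = V + 11.8634·d_A = (-5.9535,-13.2406)
T_B = V + ((C−V)·d_B)·d_B = V + 11.8634·d_B = (0.6671,-17.2868)
sweep = 180° − θ = 141.8239°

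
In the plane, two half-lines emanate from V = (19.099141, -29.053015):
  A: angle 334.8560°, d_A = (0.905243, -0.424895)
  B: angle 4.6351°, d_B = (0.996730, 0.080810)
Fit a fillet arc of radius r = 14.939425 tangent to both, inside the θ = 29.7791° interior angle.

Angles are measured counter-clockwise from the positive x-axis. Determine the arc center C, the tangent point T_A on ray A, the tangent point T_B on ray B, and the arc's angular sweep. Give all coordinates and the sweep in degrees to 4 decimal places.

center=(76.3104,-39.4031) T_A=(69.9627,-52.9269) T_B=(75.1031,-24.5125) sweep=150.2209

bisector direction at 349.7455° = (0.984027,-0.178020)
center distance |VC| = r/sin(θ/2) = 14.939425/sin(14.8895°) = 58.139891
C = V + |VC|·bis = (76.3104,-39.4031)
T_A = V + ((C−V)·d_A)·d_A = V + 56.1877·d_A = (69.9627,-52.9269)
T_B = V + ((C−V)·d_B)·d_B = V + 56.1877·d_B = (75.1031,-24.5125)
sweep = 180° − θ = 150.2209°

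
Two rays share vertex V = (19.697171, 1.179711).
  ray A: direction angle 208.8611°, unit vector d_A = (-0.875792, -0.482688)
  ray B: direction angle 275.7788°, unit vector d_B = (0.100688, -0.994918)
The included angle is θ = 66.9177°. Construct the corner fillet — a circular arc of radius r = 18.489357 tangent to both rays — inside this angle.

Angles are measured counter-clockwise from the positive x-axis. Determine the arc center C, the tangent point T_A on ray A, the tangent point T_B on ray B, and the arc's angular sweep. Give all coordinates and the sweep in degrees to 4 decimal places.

bisector direction at 242.3200° = (-0.464534,-0.885555)
center distance |VC| = r/sin(θ/2) = 18.489357/sin(33.4588°) = 33.535434
C = V + |VC|·bis = (4.1188,-28.5178)
T_A = V + ((C−V)·d_A)·d_A = V + 27.9780·d_A = (-4.8058,-12.3249)
T_B = V + ((C−V)·d_B)·d_B = V + 27.9780·d_B = (22.5142,-26.6561)
sweep = 180° − θ = 113.0823°

center=(4.1188,-28.5178) T_A=(-4.8058,-12.3249) T_B=(22.5142,-26.6561) sweep=113.0823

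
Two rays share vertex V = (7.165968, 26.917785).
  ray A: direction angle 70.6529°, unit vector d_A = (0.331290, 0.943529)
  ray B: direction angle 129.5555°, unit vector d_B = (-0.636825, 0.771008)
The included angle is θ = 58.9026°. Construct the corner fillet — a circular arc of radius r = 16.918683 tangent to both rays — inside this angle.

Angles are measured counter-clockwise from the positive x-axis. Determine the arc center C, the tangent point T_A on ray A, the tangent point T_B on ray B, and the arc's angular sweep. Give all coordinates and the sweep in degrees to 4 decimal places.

center=(1.1292,60.7938) T_A=(17.0924,55.1888) T_B=(-11.9153,50.0196) sweep=121.0974

bisector direction at 100.1042° = (-0.175439,0.984490)
center distance |VC| = r/sin(θ/2) = 16.918683/sin(29.4513°) = 34.409695
C = V + |VC|·bis = (1.1292,60.7938)
T_A = V + ((C−V)·d_A)·d_A = V + 29.9631·d_A = (17.0924,55.1888)
T_B = V + ((C−V)·d_B)·d_B = V + 29.9631·d_B = (-11.9153,50.0196)
sweep = 180° − θ = 121.0974°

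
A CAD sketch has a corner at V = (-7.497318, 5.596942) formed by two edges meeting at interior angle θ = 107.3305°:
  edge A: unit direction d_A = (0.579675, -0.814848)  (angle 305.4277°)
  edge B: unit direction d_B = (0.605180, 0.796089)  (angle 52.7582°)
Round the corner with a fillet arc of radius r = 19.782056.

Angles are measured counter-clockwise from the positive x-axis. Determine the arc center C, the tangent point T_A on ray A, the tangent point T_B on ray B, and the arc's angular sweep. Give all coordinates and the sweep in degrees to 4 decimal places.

bisector direction at 359.0930° = (0.999875,-0.015830)
center distance |VC| = r/sin(θ/2) = 19.782056/sin(53.6653°) = 24.556623
C = V + |VC|·bis = (17.0562,5.2082)
T_A = V + ((C−V)·d_A)·d_A = V + 14.5498·d_A = (0.9369,-6.2590)
T_B = V + ((C−V)·d_B)·d_B = V + 14.5498·d_B = (1.3080,17.1799)
sweep = 180° − θ = 72.6695°

center=(17.0562,5.2082) T_A=(0.9369,-6.2590) T_B=(1.3080,17.1799) sweep=72.6695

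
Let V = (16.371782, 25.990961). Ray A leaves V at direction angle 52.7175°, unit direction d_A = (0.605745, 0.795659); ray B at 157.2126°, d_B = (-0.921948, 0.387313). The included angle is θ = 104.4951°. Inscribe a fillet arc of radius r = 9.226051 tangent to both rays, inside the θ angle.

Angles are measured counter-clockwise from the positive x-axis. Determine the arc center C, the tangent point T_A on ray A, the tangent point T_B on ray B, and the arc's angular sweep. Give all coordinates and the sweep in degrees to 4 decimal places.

center=(13.3586,37.2639) T_A=(20.6994,31.6753) T_B=(9.7852,28.7580) sweep=75.5049

bisector direction at 104.9651° = (-0.258230,0.966084)
center distance |VC| = r/sin(θ/2) = 9.226051/sin(52.2475°) = 11.668747
C = V + |VC|·bis = (13.3586,37.2639)
T_A = V + ((C−V)·d_A)·d_A = V + 7.1442·d_A = (20.6994,31.6753)
T_B = V + ((C−V)·d_B)·d_B = V + 7.1442·d_B = (9.7852,28.7580)
sweep = 180° − θ = 75.5049°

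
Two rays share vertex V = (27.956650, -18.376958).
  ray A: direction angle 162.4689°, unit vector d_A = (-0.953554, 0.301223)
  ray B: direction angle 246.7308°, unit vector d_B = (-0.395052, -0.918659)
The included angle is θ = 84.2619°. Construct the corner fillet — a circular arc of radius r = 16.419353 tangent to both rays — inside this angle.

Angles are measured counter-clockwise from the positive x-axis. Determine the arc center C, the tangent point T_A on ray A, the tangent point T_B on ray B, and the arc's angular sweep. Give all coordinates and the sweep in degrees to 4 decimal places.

center=(5.7019,-28.5659) T_A=(10.6478,-12.9092) T_B=(20.7857,-35.0524) sweep=95.7381

bisector direction at 204.5998° = (-0.909237,-0.416278)
center distance |VC| = r/sin(θ/2) = 16.419353/sin(42.1309°) = 24.476274
C = V + |VC|·bis = (5.7019,-28.5659)
T_A = V + ((C−V)·d_A)·d_A = V + 18.1519·d_A = (10.6478,-12.9092)
T_B = V + ((C−V)·d_B)·d_B = V + 18.1519·d_B = (20.7857,-35.0524)
sweep = 180° − θ = 95.7381°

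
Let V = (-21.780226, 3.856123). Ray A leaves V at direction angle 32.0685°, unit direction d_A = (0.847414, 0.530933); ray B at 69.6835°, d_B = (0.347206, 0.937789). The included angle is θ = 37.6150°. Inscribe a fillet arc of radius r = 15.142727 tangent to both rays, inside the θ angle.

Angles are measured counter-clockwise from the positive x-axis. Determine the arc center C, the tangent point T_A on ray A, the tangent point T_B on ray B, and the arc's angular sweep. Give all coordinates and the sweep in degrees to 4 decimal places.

bisector direction at 50.8760° = (0.631001,0.775782)
center distance |VC| = r/sin(θ/2) = 15.142727/sin(18.8075°) = 46.970270
C = V + |VC|·bis = (7.8581,40.2948)
T_A = V + ((C−V)·d_A)·d_A = V + 44.4624·d_A = (15.8978,27.4627)
T_B = V + ((C−V)·d_B)·d_B = V + 44.4624·d_B = (-6.3426,45.5525)
sweep = 180° − θ = 142.3850°

center=(7.8581,40.2948) T_A=(15.8978,27.4627) T_B=(-6.3426,45.5525) sweep=142.3850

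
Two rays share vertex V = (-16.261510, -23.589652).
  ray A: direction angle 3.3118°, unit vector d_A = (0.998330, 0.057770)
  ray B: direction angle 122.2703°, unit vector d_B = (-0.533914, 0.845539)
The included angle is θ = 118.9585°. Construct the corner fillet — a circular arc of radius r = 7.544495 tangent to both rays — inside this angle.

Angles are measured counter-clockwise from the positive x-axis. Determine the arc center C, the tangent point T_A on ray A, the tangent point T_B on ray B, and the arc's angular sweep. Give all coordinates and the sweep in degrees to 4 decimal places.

center=(-12.2571,-15.8008) T_A=(-11.8212,-23.3327) T_B=(-18.6362,-19.8289) sweep=61.0415

bisector direction at 62.7911° = (0.457237,0.889345)
center distance |VC| = r/sin(θ/2) = 7.544495/sin(59.4793°) = 8.757950
C = V + |VC|·bis = (-12.2571,-15.8008)
T_A = V + ((C−V)·d_A)·d_A = V + 4.4477·d_A = (-11.8212,-23.3327)
T_B = V + ((C−V)·d_B)·d_B = V + 4.4477·d_B = (-18.6362,-19.8289)
sweep = 180° − θ = 61.0415°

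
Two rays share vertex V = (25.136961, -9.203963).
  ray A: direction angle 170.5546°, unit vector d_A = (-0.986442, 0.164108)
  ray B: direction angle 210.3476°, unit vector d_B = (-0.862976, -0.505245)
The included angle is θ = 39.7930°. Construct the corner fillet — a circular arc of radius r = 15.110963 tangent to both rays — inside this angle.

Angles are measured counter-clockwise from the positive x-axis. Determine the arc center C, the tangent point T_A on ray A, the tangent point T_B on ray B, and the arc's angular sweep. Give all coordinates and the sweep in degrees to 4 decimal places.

bisector direction at 190.4511° = (-0.983410,-0.181396)
center distance |VC| = r/sin(θ/2) = 15.110963/sin(19.8965°) = 44.401943
C = V + |VC|·bis = (-18.5284,-17.2583)
T_A = V + ((C−V)·d_A)·d_A = V + 41.7515·d_A = (-16.0485,-2.3522)
T_B = V + ((C−V)·d_B)·d_B = V + 41.7515·d_B = (-10.8936,-30.2987)
sweep = 180° − θ = 140.2070°

center=(-18.5284,-17.2583) T_A=(-16.0485,-2.3522) T_B=(-10.8936,-30.2987) sweep=140.2070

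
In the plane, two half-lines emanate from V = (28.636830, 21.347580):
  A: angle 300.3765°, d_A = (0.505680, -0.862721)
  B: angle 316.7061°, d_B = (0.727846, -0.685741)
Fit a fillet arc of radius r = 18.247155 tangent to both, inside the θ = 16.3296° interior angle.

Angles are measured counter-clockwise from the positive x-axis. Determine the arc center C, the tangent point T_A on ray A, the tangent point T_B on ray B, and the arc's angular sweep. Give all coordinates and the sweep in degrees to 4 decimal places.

center=(108.6914,-79.1460) T_A=(92.9492,-88.3732) T_B=(121.2042,-65.8649) sweep=163.6704

bisector direction at 308.5413° = (0.623079,-0.782159)
center distance |VC| = r/sin(θ/2) = 18.247155/sin(8.1648°) = 128.482243
C = V + |VC|·bis = (108.6914,-79.1460)
T_A = V + ((C−V)·d_A)·d_A = V + 127.1799·d_A = (92.9492,-88.3732)
T_B = V + ((C−V)·d_B)·d_B = V + 127.1799·d_B = (121.2042,-65.8649)
sweep = 180° − θ = 163.6704°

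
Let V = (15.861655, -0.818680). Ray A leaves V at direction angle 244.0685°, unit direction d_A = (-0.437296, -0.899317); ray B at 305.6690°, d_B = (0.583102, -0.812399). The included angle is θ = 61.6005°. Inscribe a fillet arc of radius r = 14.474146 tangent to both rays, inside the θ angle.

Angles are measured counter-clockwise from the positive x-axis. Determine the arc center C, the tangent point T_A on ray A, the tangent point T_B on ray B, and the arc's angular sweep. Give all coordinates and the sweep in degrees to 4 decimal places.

center=(18.2608,-28.9839) T_A=(5.2439,-22.6544) T_B=(30.0196,-20.5440) sweep=118.3995

bisector direction at 274.8687° = (0.084873,-0.996392)
center distance |VC| = r/sin(θ/2) = 14.474146/sin(30.8002°) = 28.267243
C = V + |VC|·bis = (18.2608,-28.9839)
T_A = V + ((C−V)·d_A)·d_A = V + 24.2804·d_A = (5.2439,-22.6544)
T_B = V + ((C−V)·d_B)·d_B = V + 24.2804·d_B = (30.0196,-20.5440)
sweep = 180° − θ = 118.3995°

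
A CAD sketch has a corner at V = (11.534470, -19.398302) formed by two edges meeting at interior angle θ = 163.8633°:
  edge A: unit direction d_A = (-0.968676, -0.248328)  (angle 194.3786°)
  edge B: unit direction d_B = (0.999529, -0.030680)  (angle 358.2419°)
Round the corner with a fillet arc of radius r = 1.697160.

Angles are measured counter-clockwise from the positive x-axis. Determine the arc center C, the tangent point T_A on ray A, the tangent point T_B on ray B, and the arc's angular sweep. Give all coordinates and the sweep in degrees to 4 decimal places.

bisector direction at 276.3102° = (0.109912,-0.993941)
center distance |VC| = r/sin(θ/2) = 1.697160/sin(81.9317°) = 1.714128
C = V + |VC|·bis = (11.7229,-21.1020)
T_A = V + ((C−V)·d_A)·d_A = V + 0.2406·d_A = (11.3014,-19.4580)
T_B = V + ((C−V)·d_B)·d_B = V + 0.2406·d_B = (11.7749,-19.4057)
sweep = 180° − θ = 16.1367°

center=(11.7229,-21.1020) T_A=(11.3014,-19.4580) T_B=(11.7749,-19.4057) sweep=16.1367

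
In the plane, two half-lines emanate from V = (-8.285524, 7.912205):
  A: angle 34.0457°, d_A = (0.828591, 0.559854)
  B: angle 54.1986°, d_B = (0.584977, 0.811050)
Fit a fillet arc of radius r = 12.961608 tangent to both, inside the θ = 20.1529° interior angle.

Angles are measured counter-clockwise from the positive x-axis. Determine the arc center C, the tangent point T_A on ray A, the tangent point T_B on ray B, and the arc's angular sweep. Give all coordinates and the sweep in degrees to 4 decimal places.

center=(44.8951,59.4877) T_A=(52.1517,48.7478) T_B=(34.3826,67.0699) sweep=159.8471

bisector direction at 44.1221° = (0.717857,0.696190)
center distance |VC| = r/sin(θ/2) = 12.961608/sin(10.0764°) = 74.082394
C = V + |VC|·bis = (44.8951,59.4877)
T_A = V + ((C−V)·d_A)·d_A = V + 72.9397·d_A = (52.1517,48.7478)
T_B = V + ((C−V)·d_B)·d_B = V + 72.9397·d_B = (34.3826,67.0699)
sweep = 180° − θ = 159.8471°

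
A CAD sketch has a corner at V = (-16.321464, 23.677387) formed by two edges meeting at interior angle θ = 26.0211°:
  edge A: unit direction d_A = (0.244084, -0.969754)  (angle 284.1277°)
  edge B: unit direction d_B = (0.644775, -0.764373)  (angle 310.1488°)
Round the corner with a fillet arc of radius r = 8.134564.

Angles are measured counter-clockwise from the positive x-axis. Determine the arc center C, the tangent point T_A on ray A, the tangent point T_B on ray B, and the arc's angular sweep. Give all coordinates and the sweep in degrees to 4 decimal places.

center=(0.1601,-8.4774) T_A=(-7.7285,-10.4629) T_B=(6.3779,-3.2324) sweep=153.9789

bisector direction at 297.1382° = (0.456139,-0.889908)
center distance |VC| = r/sin(θ/2) = 8.134564/sin(13.0106°) = 36.132667
C = V + |VC|·bis = (0.1601,-8.4774)
T_A = V + ((C−V)·d_A)·d_A = V + 35.2051·d_A = (-7.7285,-10.4629)
T_B = V + ((C−V)·d_B)·d_B = V + 35.2051·d_B = (6.3779,-3.2324)
sweep = 180° − θ = 153.9789°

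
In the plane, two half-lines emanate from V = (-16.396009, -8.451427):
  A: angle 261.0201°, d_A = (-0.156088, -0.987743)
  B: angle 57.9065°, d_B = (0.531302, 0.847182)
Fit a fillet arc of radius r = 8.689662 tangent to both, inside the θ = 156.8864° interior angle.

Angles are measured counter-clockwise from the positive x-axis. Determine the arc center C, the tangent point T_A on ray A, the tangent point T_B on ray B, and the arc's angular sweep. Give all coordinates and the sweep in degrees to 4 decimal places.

center=(-8.0902,-11.5629) T_A=(-16.6734,-10.2066) T_B=(-15.4519,-6.9461) sweep=23.1136

bisector direction at 339.4633° = (0.936448,-0.350807)
center distance |VC| = r/sin(θ/2) = 8.689662/sin(78.4432°) = 8.869477
C = V + |VC|·bis = (-8.0902,-11.5629)
T_A = V + ((C−V)·d_A)·d_A = V + 1.7769·d_A = (-16.6734,-10.2066)
T_B = V + ((C−V)·d_B)·d_B = V + 1.7769·d_B = (-15.4519,-6.9461)
sweep = 180° − θ = 23.1136°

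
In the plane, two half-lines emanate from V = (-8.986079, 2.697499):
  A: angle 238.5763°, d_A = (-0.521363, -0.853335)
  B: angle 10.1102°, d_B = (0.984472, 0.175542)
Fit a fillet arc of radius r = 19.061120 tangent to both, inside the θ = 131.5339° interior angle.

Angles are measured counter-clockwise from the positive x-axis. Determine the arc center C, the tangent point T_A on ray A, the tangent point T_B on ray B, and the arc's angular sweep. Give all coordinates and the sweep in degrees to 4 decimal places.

center=(2.8063,-14.5616) T_A=(-13.4592,-4.6238) T_B=(-0.5397,4.2036) sweep=48.4661

bisector direction at 304.3432° = (0.564149,-0.825673)
center distance |VC| = r/sin(θ/2) = 19.061120/sin(65.7669°) = 20.903021
C = V + |VC|·bis = (2.8063,-14.5616)
T_A = V + ((C−V)·d_A)·d_A = V + 8.5796·d_A = (-13.4592,-4.6238)
T_B = V + ((C−V)·d_B)·d_B = V + 8.5796·d_B = (-0.5397,4.2036)
sweep = 180° − θ = 48.4661°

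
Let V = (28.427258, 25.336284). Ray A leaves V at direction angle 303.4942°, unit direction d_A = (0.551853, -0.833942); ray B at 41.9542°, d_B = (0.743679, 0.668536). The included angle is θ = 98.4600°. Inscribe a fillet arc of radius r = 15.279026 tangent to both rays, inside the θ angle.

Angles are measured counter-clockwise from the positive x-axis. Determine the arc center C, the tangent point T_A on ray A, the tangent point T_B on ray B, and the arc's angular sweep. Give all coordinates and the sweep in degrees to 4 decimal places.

center=(48.4395,22.7812) T_A=(35.6977,14.3495) T_B=(38.2249,34.1439) sweep=81.5400

bisector direction at 352.7242° = (0.991948,-0.126646)
center distance |VC| = r/sin(θ/2) = 15.279026/sin(49.2300°) = 20.174670
C = V + |VC|·bis = (48.4395,22.7812)
T_A = V + ((C−V)·d_A)·d_A = V + 13.1745·d_A = (35.6977,14.3495)
T_B = V + ((C−V)·d_B)·d_B = V + 13.1745·d_B = (38.2249,34.1439)
sweep = 180° − θ = 81.5400°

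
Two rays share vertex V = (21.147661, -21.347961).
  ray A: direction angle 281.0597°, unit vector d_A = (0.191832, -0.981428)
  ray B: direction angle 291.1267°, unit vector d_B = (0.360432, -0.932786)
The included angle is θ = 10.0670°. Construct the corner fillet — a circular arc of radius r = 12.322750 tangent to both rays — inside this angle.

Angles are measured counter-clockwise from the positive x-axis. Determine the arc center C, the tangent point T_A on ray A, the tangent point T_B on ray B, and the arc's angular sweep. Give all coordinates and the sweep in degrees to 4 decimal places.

center=(60.0802,-156.2932) T_A=(47.9864,-158.6570) T_B=(71.5747,-151.8516) sweep=169.9330

bisector direction at 286.0932° = (0.277201,-0.960812)
center distance |VC| = r/sin(θ/2) = 12.322750/sin(5.0335°) = 140.449105
C = V + |VC|·bis = (60.0802,-156.2932)
T_A = V + ((C−V)·d_A)·d_A = V + 139.9075·d_A = (47.9864,-158.6570)
T_B = V + ((C−V)·d_B)·d_B = V + 139.9075·d_B = (71.5747,-151.8516)
sweep = 180° − θ = 169.9330°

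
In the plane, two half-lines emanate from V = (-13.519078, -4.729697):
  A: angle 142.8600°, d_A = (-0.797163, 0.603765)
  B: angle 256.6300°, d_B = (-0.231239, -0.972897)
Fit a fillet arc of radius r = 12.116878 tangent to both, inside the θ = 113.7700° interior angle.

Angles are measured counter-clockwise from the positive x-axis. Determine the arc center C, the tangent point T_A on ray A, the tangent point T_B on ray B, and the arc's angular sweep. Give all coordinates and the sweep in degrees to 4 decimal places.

center=(-27.1351,-9.6170) T_A=(-19.8194,0.0421) T_B=(-15.3467,-12.4189) sweep=66.2300

bisector direction at 199.7450° = (-0.941206,-0.337835)
center distance |VC| = r/sin(θ/2) = 12.116878/sin(56.8850°) = 14.466606
C = V + |VC|·bis = (-27.1351,-9.6170)
T_A = V + ((C−V)·d_A)·d_A = V + 7.9034·d_A = (-19.8194,0.0421)
T_B = V + ((C−V)·d_B)·d_B = V + 7.9034·d_B = (-15.3467,-12.4189)
sweep = 180° − θ = 66.2300°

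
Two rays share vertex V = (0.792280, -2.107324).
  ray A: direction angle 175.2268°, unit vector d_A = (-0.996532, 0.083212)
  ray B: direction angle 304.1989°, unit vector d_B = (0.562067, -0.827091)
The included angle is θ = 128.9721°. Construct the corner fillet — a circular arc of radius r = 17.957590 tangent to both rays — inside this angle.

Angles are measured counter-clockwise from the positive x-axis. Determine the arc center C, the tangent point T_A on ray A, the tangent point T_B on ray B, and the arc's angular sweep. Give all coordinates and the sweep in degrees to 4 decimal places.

bisector direction at 239.7129° = (-0.504334,-0.863509)
center distance |VC| = r/sin(θ/2) = 17.957590/sin(64.4861°) = 19.898038
C = V + |VC|·bis = (-9.2430,-19.2895)
T_A = V + ((C−V)·d_A)·d_A = V + 8.5707·d_A = (-7.7487,-1.3941)
T_B = V + ((C−V)·d_B)·d_B = V + 8.5707·d_B = (5.6096,-9.1961)
sweep = 180° − θ = 51.0279°

center=(-9.2430,-19.2895) T_A=(-7.7487,-1.3941) T_B=(5.6096,-9.1961) sweep=51.0279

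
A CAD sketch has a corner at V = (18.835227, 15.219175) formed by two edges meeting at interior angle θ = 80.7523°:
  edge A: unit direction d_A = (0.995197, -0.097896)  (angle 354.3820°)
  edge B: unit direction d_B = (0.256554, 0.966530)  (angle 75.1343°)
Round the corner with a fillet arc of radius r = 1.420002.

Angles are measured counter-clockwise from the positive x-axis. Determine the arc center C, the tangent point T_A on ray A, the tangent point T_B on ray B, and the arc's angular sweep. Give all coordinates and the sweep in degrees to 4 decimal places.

center=(20.6361,16.4689) T_A=(20.4971,15.0557) T_B=(19.2636,16.8332) sweep=99.2477

bisector direction at 34.7582° = (0.821566,0.570114)
center distance |VC| = r/sin(θ/2) = 1.420002/sin(40.3762°) = 2.192028
C = V + |VC|·bis = (20.6361,16.4689)
T_A = V + ((C−V)·d_A)·d_A = V + 1.6699·d_A = (20.4971,15.0557)
T_B = V + ((C−V)·d_B)·d_B = V + 1.6699·d_B = (19.2636,16.8332)
sweep = 180° − θ = 99.2477°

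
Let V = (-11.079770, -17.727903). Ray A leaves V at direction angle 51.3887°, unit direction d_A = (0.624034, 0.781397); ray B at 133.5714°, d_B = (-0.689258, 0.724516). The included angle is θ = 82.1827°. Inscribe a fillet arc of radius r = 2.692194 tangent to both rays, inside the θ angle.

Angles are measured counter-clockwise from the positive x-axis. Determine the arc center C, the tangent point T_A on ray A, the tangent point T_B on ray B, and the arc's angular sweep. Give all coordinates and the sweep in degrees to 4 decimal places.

bisector direction at 92.4801° = (-0.043272,0.999063)
center distance |VC| = r/sin(θ/2) = 2.692194/sin(41.0913°) = 4.096078
C = V + |VC|·bis = (-11.2570,-13.6357)
T_A = V + ((C−V)·d_A)·d_A = V + 3.0871·d_A = (-9.1533,-15.3157)
T_B = V + ((C−V)·d_B)·d_B = V + 3.0871·d_B = (-13.2076,-15.4913)
sweep = 180° − θ = 97.8173°

center=(-11.2570,-13.6357) T_A=(-9.1533,-15.3157) T_B=(-13.2076,-15.4913) sweep=97.8173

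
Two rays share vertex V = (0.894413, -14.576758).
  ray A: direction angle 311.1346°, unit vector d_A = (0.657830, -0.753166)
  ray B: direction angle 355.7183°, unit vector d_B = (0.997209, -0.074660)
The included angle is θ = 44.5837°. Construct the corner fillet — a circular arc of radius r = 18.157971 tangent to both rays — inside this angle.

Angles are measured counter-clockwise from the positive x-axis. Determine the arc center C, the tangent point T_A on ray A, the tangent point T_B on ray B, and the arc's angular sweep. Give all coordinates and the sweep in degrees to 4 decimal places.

center=(43.7068,-35.9909) T_A=(30.0308,-47.9357) T_B=(45.0624,-17.8836) sweep=135.4163

bisector direction at 333.4265° = (0.894361,-0.447346)
center distance |VC| = r/sin(θ/2) = 18.157971/sin(22.2919°) = 47.869222
C = V + |VC|·bis = (43.7068,-35.9909)
T_A = V + ((C−V)·d_A)·d_A = V + 44.2917·d_A = (30.0308,-47.9357)
T_B = V + ((C−V)·d_B)·d_B = V + 44.2917·d_B = (45.0624,-17.8836)
sweep = 180° − θ = 135.4163°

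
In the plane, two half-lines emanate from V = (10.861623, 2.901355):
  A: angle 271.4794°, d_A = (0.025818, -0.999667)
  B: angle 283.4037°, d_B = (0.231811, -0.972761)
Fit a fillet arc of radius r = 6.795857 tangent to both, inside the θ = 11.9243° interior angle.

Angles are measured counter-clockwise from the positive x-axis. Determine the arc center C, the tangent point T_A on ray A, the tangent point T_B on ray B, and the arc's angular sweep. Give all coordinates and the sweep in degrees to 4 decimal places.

bisector direction at 277.4416° = (0.129515,-0.991578)
center distance |VC| = r/sin(θ/2) = 6.795857/sin(5.9622°) = 65.425647
C = V + |VC|·bis = (19.3352,-61.9732)
T_A = V + ((C−V)·d_A)·d_A = V + 65.0717·d_A = (12.5416,-62.1487)
T_B = V + ((C−V)·d_B)·d_B = V + 65.0717·d_B = (25.9460,-60.3979)
sweep = 180° − θ = 168.0757°

center=(19.3352,-61.9732) T_A=(12.5416,-62.1487) T_B=(25.9460,-60.3979) sweep=168.0757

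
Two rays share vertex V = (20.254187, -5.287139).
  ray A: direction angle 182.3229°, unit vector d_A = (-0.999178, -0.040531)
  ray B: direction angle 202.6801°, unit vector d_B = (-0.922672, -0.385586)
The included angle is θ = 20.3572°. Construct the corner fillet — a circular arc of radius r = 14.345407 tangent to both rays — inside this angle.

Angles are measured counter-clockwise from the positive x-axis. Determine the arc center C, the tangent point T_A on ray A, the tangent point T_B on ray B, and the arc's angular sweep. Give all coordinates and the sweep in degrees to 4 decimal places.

bisector direction at 192.5015° = (-0.976290,-0.216465)
center distance |VC| = r/sin(θ/2) = 14.345407/sin(10.1786°) = 81.177229
C = V + |VC|·bis = (-58.9984,-22.8592)
T_A = V + ((C−V)·d_A)·d_A = V + 79.8996·d_A = (-59.5798,-8.5256)
T_B = V + ((C−V)·d_B)·d_B = V + 79.8996·d_B = (-53.4670,-36.0953)
sweep = 180° − θ = 159.6428°

center=(-58.9984,-22.8592) T_A=(-59.5798,-8.5256) T_B=(-53.4670,-36.0953) sweep=159.6428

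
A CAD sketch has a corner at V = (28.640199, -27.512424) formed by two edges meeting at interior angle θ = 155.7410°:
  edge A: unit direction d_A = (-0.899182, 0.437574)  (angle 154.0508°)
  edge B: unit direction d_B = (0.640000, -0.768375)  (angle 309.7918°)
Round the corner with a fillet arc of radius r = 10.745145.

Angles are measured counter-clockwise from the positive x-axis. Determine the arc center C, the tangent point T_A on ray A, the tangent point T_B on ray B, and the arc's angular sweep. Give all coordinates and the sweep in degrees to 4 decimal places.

center=(21.8619,-36.1638) T_A=(26.5637,-26.5019) T_B=(30.1182,-29.2869) sweep=24.2590

bisector direction at 231.9213° = (-0.616743,-0.787164)
center distance |VC| = r/sin(θ/2) = 10.745145/sin(77.8705°) = 10.990506
C = V + |VC|·bis = (21.8619,-36.1638)
T_A = V + ((C−V)·d_A)·d_A = V + 2.3093·d_A = (26.5637,-26.5019)
T_B = V + ((C−V)·d_B)·d_B = V + 2.3093·d_B = (30.1182,-29.2869)
sweep = 180° − θ = 24.2590°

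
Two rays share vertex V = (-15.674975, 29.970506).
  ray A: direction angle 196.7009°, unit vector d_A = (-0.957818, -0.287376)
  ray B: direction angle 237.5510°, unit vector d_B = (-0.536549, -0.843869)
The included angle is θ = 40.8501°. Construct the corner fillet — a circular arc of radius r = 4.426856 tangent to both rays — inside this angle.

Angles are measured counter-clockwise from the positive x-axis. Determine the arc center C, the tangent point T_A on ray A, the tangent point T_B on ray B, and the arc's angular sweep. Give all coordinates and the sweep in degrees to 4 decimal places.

center=(-25.7889,22.3142) T_A=(-27.0611,26.5543) T_B=(-22.0532,19.9390) sweep=139.1499

bisector direction at 217.1259° = (-0.797311,-0.603569)
center distance |VC| = r/sin(θ/2) = 4.426856/sin(20.4250°) = 12.685063
C = V + |VC|·bis = (-25.7889,22.3142)
T_A = V + ((C−V)·d_A)·d_A = V + 11.8875·d_A = (-27.0611,26.5543)
T_B = V + ((C−V)·d_B)·d_B = V + 11.8875·d_B = (-22.0532,19.9390)
sweep = 180° − θ = 139.1499°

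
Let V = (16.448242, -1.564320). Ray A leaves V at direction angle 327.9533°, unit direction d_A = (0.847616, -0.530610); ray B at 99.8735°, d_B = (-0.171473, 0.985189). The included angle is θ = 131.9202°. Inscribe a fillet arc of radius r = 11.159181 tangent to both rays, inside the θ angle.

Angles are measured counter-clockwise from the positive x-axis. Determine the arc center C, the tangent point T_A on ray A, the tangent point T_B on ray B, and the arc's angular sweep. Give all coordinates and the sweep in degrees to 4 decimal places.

center=(26.5886,5.2532) T_A=(20.6674,-4.2055) T_B=(15.5947,3.3397) sweep=48.0798

bisector direction at 33.9134° = (0.829882,0.557939)
center distance |VC| = r/sin(θ/2) = 11.159181/sin(65.9601°) = 12.219036
C = V + |VC|·bis = (26.5886,5.2532)
T_A = V + ((C−V)·d_A)·d_A = V + 4.9777·d_A = (20.6674,-4.2055)
T_B = V + ((C−V)·d_B)·d_B = V + 4.9777·d_B = (15.5947,3.3397)
sweep = 180° − θ = 48.0798°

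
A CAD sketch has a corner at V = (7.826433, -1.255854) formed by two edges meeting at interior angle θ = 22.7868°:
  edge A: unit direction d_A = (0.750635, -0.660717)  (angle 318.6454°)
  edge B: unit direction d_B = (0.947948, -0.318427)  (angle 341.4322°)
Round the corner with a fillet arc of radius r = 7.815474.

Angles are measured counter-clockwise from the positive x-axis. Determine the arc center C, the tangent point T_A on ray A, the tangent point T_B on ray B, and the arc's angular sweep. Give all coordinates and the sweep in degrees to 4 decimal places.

bisector direction at 330.0388° = (0.866364,-0.499413)
center distance |VC| = r/sin(θ/2) = 7.815474/sin(11.3934°) = 39.563122
C = V + |VC|·bis = (42.1025,-21.0142)
T_A = V + ((C−V)·d_A)·d_A = V + 38.7835·d_A = (36.9387,-26.8808)
T_B = V + ((C−V)·d_B)·d_B = V + 38.7835·d_B = (44.5911,-13.6055)
sweep = 180° − θ = 157.2132°

center=(42.1025,-21.0142) T_A=(36.9387,-26.8808) T_B=(44.5911,-13.6055) sweep=157.2132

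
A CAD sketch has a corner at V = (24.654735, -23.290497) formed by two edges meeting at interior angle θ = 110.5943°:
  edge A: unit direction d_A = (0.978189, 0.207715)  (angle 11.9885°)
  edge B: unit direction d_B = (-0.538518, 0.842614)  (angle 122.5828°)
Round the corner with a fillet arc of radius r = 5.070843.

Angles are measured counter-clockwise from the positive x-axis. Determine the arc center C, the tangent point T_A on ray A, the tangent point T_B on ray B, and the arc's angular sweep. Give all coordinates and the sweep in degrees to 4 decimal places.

bisector direction at 67.2857° = (0.386137,0.922441)
center distance |VC| = r/sin(θ/2) = 5.070843/sin(55.2972°) = 6.168040
C = V + |VC|·bis = (27.0364,-17.6008)
T_A = V + ((C−V)·d_A)·d_A = V + 3.5116·d_A = (28.0897,-22.5611)
T_B = V + ((C−V)·d_B)·d_B = V + 3.5116·d_B = (22.7637,-20.3316)
sweep = 180° − θ = 69.4057°

center=(27.0364,-17.6008) T_A=(28.0897,-22.5611) T_B=(22.7637,-20.3316) sweep=69.4057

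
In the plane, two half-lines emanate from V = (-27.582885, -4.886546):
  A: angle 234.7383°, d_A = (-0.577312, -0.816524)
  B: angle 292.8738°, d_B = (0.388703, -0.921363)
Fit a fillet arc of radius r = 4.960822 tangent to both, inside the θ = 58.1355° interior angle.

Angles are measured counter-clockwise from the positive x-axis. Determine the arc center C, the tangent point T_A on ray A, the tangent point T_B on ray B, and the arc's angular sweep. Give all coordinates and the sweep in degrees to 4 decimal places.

center=(-28.6846,-15.0377) T_A=(-32.7352,-12.1737) T_B=(-24.1138,-13.1094) sweep=121.8645

bisector direction at 263.8060° = (-0.107894,-0.994162)
center distance |VC| = r/sin(θ/2) = 4.960822/sin(29.0678°) = 10.210741
C = V + |VC|·bis = (-28.6846,-15.0377)
T_A = V + ((C−V)·d_A)·d_A = V + 8.9247·d_A = (-32.7352,-12.1737)
T_B = V + ((C−V)·d_B)·d_B = V + 8.9247·d_B = (-24.1138,-13.1094)
sweep = 180° − θ = 121.8645°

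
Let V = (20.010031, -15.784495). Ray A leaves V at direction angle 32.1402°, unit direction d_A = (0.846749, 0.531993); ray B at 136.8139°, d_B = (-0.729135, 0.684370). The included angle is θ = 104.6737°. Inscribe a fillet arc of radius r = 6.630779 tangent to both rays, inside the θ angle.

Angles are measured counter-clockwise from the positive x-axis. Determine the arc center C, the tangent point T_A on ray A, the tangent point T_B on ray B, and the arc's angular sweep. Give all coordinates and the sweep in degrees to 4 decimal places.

center=(20.8162,-7.4471) T_A=(24.3437,-13.0617) T_B=(16.2783,-12.2819) sweep=75.3263

bisector direction at 84.4771° = (0.096244,0.995358)
center distance |VC| = r/sin(θ/2) = 6.630779/sin(52.3368°) = 8.376250
C = V + |VC|·bis = (20.8162,-7.4471)
T_A = V + ((C−V)·d_A)·d_A = V + 5.1180·d_A = (24.3437,-13.0617)
T_B = V + ((C−V)·d_B)·d_B = V + 5.1180·d_B = (16.2783,-12.2819)
sweep = 180° − θ = 75.3263°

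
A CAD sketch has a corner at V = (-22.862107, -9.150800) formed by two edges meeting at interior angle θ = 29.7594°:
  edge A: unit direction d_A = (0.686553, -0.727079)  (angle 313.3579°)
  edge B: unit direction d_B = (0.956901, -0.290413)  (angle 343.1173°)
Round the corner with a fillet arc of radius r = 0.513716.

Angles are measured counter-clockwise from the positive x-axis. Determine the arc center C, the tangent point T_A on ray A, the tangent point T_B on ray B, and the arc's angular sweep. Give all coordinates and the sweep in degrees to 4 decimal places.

bisector direction at 328.2376° = (0.850238,-0.526398)
center distance |VC| = r/sin(θ/2) = 0.513716/sin(14.8797°) = 2.000527
C = V + |VC|·bis = (-21.1612,-10.2039)
T_A = V + ((C−V)·d_A)·d_A = V + 1.9334·d_A = (-21.5347,-10.5566)
T_B = V + ((C−V)·d_B)·d_B = V + 1.9334·d_B = (-21.0120,-9.7123)
sweep = 180° − θ = 150.2406°

center=(-21.1612,-10.2039) T_A=(-21.5347,-10.5566) T_B=(-21.0120,-9.7123) sweep=150.2406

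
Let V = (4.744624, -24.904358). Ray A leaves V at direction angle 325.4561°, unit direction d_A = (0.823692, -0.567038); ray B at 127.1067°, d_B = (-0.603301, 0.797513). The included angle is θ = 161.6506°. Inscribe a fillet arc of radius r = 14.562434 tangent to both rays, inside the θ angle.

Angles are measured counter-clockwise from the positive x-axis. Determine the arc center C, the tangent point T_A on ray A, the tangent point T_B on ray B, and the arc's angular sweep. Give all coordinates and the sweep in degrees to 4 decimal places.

bisector direction at 46.2814° = (0.691117,0.722743)
center distance |VC| = r/sin(θ/2) = 14.562434/sin(80.8253°) = 14.751149
C = V + |VC|·bis = (14.9394,-14.2431)
T_A = V + ((C−V)·d_A)·d_A = V + 2.3520·d_A = (6.6819,-26.2380)
T_B = V + ((C−V)·d_B)·d_B = V + 2.3520·d_B = (3.3257,-23.0286)
sweep = 180° − θ = 18.3494°

center=(14.9394,-14.2431) T_A=(6.6819,-26.2380) T_B=(3.3257,-23.0286) sweep=18.3494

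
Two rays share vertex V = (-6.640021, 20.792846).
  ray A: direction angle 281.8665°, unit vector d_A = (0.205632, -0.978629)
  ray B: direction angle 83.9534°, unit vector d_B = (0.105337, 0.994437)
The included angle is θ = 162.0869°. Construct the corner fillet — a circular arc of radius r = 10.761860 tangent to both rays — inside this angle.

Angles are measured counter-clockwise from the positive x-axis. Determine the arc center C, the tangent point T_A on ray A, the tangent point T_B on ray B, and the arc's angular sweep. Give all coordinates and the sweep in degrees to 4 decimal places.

center=(4.2406,21.3459) T_A=(-6.2912,19.1329) T_B=(-6.4614,22.4796) sweep=17.9131

bisector direction at 2.9099° = (0.998711,0.050766)
center distance |VC| = r/sin(θ/2) = 10.761860/sin(81.0435°) = 10.894703
C = V + |VC|·bis = (4.2406,21.3459)
T_A = V + ((C−V)·d_A)·d_A = V + 1.6961·d_A = (-6.2912,19.1329)
T_B = V + ((C−V)·d_B)·d_B = V + 1.6961·d_B = (-6.4614,22.4796)
sweep = 180° − θ = 17.9131°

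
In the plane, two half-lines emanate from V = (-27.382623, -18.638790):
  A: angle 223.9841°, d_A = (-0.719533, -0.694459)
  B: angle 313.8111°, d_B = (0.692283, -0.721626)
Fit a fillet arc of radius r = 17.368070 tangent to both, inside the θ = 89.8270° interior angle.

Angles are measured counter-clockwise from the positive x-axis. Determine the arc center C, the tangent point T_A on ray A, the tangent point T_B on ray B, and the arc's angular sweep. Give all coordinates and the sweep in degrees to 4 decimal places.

bisector direction at 268.8976° = (-0.019239,-0.999815)
center distance |VC| = r/sin(θ/2) = 17.368070/sin(44.9135°) = 24.599326
C = V + |VC|·bis = (-27.8559,-43.2336)
T_A = V + ((C−V)·d_A)·d_A = V + 17.4206·d_A = (-39.9173,-30.7367)
T_B = V + ((C−V)·d_B)·d_B = V + 17.4206·d_B = (-15.3226,-31.2099)
sweep = 180° − θ = 90.1730°

center=(-27.8559,-43.2336) T_A=(-39.9173,-30.7367) T_B=(-15.3226,-31.2099) sweep=90.1730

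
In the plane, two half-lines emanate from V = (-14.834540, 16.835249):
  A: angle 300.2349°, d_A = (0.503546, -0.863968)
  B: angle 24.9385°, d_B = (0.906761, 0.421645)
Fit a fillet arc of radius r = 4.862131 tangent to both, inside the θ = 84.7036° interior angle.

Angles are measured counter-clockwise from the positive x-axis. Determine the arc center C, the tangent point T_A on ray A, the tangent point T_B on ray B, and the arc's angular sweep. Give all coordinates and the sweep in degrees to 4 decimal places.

bisector direction at 342.5867° = (0.954171,-0.299262)
center distance |VC| = r/sin(θ/2) = 4.862131/sin(42.3518°) = 7.217261
C = V + |VC|·bis = (-7.9480,14.6754)
T_A = V + ((C−V)·d_A)·d_A = V + 5.3337·d_A = (-12.1488,12.2271)
T_B = V + ((C−V)·d_B)·d_B = V + 5.3337·d_B = (-9.9981,19.0842)
sweep = 180° − θ = 95.2964°

center=(-7.9480,14.6754) T_A=(-12.1488,12.2271) T_B=(-9.9981,19.0842) sweep=95.2964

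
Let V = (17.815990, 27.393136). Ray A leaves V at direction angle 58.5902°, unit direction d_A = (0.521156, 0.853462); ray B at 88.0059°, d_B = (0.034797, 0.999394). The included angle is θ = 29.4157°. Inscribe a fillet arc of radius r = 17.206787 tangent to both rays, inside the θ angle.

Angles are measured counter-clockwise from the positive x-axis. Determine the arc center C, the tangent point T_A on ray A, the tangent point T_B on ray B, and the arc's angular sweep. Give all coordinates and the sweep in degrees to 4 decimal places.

bisector direction at 73.2981° = (0.287393,0.957813)
center distance |VC| = r/sin(θ/2) = 17.206787/sin(14.7079°) = 67.772482
C = V + |VC|·bis = (37.2933,92.3065)
T_A = V + ((C−V)·d_A)·d_A = V + 65.5518·d_A = (51.9787,83.3391)
T_B = V + ((C−V)·d_B)·d_B = V + 65.5518·d_B = (20.0970,92.9052)
sweep = 180° − θ = 150.5843°

center=(37.2933,92.3065) T_A=(51.9787,83.3391) T_B=(20.0970,92.9052) sweep=150.5843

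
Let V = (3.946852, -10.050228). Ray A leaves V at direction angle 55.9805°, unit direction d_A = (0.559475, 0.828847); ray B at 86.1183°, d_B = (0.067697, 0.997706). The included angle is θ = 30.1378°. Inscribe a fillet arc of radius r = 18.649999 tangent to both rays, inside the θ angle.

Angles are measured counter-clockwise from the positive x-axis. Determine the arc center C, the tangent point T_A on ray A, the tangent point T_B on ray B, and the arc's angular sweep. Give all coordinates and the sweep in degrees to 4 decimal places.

bisector direction at 71.0494° = (0.324753,0.945799)
center distance |VC| = r/sin(θ/2) = 18.649999/sin(15.0689°) = 71.736169
C = V + |VC|·bis = (27.2434,57.7978)
T_A = V + ((C−V)·d_A)·d_A = V + 69.2694·d_A = (42.7014,47.3636)
T_B = V + ((C−V)·d_B)·d_B = V + 69.2694·d_B = (8.6362,59.0603)
sweep = 180° − θ = 149.8622°

center=(27.2434,57.7978) T_A=(42.7014,47.3636) T_B=(8.6362,59.0603) sweep=149.8622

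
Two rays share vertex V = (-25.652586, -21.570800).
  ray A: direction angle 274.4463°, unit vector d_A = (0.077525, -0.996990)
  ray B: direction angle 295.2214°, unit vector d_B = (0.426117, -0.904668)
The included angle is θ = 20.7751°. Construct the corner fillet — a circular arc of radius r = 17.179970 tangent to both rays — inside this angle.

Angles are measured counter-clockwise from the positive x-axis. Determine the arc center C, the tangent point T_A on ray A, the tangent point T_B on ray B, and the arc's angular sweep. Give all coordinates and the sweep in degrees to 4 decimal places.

bisector direction at 284.8338° = (0.256017,-0.966672)
center distance |VC| = r/sin(θ/2) = 17.179970/sin(10.3875°) = 95.282606
C = V + |VC|·bis = (-1.2586,-113.6779)
T_A = V + ((C−V)·d_A)·d_A = V + 93.7210·d_A = (-18.3869,-115.0097)
T_B = V + ((C−V)·d_B)·d_B = V + 93.7210·d_B = (14.2835,-106.3572)
sweep = 180° − θ = 159.2249°

center=(-1.2586,-113.6779) T_A=(-18.3869,-115.0097) T_B=(14.2835,-106.3572) sweep=159.2249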